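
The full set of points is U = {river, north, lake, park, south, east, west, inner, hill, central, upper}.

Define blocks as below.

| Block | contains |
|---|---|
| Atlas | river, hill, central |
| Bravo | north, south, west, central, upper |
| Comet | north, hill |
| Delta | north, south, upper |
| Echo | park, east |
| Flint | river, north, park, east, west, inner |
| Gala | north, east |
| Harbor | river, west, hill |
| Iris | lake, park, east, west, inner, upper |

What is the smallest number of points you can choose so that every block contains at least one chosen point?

The 3 points {south, east, hill} hit every block.
The blocks Delta, Echo, Harbor are pairwise disjoint, so any hitting set needs a separate point for each — at least 3. Hence 3 is optimal.

3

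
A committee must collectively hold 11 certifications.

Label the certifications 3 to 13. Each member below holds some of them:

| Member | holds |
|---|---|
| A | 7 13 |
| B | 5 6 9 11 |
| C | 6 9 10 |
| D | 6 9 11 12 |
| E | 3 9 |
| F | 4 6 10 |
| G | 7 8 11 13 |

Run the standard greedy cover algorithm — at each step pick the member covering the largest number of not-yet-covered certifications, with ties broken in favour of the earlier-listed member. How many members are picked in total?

Greedy: pick B (covers 4 new) → pick G (covers 3 new) → pick F (covers 2 new) → pick D (covers 1 new) → pick E (covers 1 new). Total picks: 5.

5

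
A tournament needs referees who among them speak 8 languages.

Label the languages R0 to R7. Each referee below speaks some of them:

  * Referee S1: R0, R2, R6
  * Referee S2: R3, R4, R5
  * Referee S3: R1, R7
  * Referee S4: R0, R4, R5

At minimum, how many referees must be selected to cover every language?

3

S1 and S2 and S3 together: S1 ∪ S2 ∪ S3 = {R0, R1, R2, R3, R4, R5, R6, R7} — every language is covered.
Each referee has at most 3 languages, and 2·3 = 6 < 8 — so at least 3 referees are needed, and 3 is optimal.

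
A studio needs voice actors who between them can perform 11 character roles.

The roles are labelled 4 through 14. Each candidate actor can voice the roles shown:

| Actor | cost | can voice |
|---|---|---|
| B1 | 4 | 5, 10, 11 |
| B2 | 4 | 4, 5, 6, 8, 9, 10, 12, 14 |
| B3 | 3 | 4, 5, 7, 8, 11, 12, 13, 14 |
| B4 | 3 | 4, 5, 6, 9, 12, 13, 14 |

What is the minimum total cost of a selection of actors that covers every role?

B2, B3 together cover every role (B2 ∪ B3 = {4, 5, 6, 7, 8, 9, 10, 11, 12, 13, 14}); total cost 4 + 3 = 7.
No covering selection has total cost below 7.

7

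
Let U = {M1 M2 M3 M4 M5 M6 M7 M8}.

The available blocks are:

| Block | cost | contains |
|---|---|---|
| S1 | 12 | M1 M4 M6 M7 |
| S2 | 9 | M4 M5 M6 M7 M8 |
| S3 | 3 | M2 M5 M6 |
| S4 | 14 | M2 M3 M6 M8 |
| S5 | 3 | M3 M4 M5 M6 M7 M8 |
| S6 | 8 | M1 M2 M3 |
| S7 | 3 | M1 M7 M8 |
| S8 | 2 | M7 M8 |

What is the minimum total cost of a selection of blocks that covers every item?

9

S3, S5, S7 together cover every item (S3 ∪ S5 ∪ S7 = {M1, M2, M3, M4, M5, M6, M7, M8}); total cost 3 + 3 + 3 = 9.
No covering selection has total cost below 9.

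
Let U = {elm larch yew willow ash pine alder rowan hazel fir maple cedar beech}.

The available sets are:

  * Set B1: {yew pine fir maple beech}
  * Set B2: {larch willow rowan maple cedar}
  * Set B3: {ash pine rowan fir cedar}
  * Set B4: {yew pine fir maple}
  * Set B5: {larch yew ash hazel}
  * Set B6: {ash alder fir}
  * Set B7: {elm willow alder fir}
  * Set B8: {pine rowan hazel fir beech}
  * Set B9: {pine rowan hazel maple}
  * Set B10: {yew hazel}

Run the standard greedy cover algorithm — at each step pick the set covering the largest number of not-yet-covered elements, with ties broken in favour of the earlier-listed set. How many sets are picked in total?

4

Greedy: pick B1 (covers 5 new) → pick B2 (covers 4 new) → pick B5 (covers 2 new) → pick B7 (covers 2 new). Total picks: 4.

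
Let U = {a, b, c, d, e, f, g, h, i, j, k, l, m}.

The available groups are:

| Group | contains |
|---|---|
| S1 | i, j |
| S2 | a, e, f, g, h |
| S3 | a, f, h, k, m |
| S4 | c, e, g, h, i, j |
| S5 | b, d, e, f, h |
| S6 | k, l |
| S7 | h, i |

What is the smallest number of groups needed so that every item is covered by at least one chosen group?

S3, S4, S5, and S6 cover everything between them: the union {a, b, c, d, e, f, g, h, i, j, k, l, m} is all of U.
No 3 of the 7 groups cover everything (all 35 combinations miss at least one item), so 4 is optimal.

4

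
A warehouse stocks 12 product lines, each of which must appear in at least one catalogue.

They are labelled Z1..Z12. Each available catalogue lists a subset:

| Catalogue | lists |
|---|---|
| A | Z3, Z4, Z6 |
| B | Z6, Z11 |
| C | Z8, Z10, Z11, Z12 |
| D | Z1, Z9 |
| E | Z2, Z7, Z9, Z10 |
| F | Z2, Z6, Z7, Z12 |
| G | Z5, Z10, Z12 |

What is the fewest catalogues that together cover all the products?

Take {A, C, D, F, G}. Their union is {Z1, Z2, Z3, Z4, Z5, Z6, Z7, Z8, Z9, Z10, Z11, Z12}, which is all 12 products.
No 4 of the 7 catalogues cover everything (all 35 combinations miss at least one product), so 5 is optimal.

5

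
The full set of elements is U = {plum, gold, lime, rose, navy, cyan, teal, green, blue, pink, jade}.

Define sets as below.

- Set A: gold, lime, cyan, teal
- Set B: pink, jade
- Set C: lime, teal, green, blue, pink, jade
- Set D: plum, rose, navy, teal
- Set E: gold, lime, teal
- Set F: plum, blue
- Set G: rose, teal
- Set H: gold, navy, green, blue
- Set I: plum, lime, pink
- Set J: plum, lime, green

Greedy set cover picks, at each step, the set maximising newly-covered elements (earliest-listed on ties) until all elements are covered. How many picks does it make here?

Greedy: pick C (covers 6 new) → pick D (covers 3 new) → pick A (covers 2 new). Total picks: 3.

3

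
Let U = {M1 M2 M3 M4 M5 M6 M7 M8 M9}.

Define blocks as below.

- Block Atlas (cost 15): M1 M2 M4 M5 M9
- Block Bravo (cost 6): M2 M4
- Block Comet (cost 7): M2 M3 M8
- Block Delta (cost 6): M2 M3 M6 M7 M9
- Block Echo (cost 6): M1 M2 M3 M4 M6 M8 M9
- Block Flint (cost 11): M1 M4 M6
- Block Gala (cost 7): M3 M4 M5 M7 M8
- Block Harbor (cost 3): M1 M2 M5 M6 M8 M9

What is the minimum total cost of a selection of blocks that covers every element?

Gala, Harbor together cover every element (Gala ∪ Harbor = {M1, M2, M3, M4, M5, M6, M7, M8, M9}); total cost 7 + 3 = 10.
No covering selection has total cost below 10.

10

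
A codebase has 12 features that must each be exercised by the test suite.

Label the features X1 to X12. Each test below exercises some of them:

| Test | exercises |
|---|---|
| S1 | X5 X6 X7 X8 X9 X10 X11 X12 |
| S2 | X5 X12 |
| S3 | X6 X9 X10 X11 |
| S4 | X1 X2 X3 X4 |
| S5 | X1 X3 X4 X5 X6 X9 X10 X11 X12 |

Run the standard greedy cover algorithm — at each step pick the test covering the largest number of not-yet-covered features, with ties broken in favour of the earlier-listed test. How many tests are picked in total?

3

Greedy: pick S5 (covers 9 new) → pick S1 (covers 2 new) → pick S4 (covers 1 new). Total picks: 3.
(The true minimum cover uses only 2 tests, so greedy is not optimal here.)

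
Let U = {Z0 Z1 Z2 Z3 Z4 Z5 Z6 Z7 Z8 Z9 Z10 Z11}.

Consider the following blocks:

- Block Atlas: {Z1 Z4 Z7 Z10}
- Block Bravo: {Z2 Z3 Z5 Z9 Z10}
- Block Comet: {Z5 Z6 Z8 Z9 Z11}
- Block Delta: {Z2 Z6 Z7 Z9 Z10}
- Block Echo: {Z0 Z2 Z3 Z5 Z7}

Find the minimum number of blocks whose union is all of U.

Take {Atlas, Comet, Echo}. Their union is {Z0, Z1, Z2, Z3, Z4, Z5, Z6, Z7, Z8, Z9, Z10, Z11}, which is all 12 points.
Each block has at most 5 points, and 2·5 = 10 < 12 — so at least 3 blocks are needed, and 3 is optimal.

3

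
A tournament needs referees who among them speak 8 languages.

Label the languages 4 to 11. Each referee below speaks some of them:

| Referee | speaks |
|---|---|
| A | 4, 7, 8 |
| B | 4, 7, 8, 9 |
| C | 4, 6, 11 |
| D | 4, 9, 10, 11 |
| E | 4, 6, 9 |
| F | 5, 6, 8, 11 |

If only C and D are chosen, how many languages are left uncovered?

Union of C, D = {4, 6, 9, 10, 11}.
Not covered: 5, 7, 8 — 3 languages.

3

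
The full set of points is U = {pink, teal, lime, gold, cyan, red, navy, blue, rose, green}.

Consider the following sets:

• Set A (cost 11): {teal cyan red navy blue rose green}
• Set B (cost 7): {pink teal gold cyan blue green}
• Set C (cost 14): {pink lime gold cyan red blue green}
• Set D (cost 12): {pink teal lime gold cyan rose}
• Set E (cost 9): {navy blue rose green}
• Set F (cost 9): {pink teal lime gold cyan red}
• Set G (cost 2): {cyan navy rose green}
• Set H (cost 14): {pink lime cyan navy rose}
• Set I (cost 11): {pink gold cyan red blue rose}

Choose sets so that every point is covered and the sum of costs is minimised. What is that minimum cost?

B, F, G together cover every point (B ∪ F ∪ G = {pink, teal, lime, gold, cyan, red, navy, blue, rose, green}); total cost 7 + 9 + 2 = 18.
No covering selection has total cost below 18.

18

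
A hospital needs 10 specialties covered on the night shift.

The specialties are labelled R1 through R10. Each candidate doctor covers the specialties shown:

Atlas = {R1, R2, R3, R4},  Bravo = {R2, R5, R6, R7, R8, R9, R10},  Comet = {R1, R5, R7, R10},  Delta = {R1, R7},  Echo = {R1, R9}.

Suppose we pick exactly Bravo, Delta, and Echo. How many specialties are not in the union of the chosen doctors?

2

Union of Bravo, Delta, Echo = {R1, R2, R5, R6, R7, R8, R9, R10}.
Not covered: R3, R4 — 2 specialties.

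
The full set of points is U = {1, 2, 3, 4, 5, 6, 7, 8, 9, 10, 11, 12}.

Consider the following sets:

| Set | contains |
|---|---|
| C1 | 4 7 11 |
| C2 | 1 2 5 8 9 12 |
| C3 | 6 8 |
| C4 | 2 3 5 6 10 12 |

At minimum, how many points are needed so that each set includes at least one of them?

H = {2, 7, 8} meets every set (each contains at least one member of H), and |H| = 3.
No choice of 2 points meets every set, so 3 is the minimum.

3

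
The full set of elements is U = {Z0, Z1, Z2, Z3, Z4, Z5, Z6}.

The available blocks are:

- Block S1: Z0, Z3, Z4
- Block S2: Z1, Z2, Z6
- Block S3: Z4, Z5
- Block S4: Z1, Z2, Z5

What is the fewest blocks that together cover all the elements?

3

S1 and S2 and S4 together: S1 ∪ S2 ∪ S4 = {Z0, Z1, Z2, Z3, Z4, Z5, Z6} — every element is covered.
Each block has at most 3 elements, and 2·3 = 6 < 7 — so at least 3 blocks are needed, and 3 is optimal.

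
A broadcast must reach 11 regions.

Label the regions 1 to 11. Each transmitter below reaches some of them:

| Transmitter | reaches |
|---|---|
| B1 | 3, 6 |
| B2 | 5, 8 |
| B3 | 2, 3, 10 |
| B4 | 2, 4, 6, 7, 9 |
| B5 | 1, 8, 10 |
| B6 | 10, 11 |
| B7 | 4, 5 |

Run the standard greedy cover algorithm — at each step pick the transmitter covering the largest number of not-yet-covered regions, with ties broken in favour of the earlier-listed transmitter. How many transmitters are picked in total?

Greedy: pick B4 (covers 5 new) → pick B5 (covers 3 new) → pick B1 (covers 1 new) → pick B2 (covers 1 new) → pick B6 (covers 1 new). Total picks: 5.

5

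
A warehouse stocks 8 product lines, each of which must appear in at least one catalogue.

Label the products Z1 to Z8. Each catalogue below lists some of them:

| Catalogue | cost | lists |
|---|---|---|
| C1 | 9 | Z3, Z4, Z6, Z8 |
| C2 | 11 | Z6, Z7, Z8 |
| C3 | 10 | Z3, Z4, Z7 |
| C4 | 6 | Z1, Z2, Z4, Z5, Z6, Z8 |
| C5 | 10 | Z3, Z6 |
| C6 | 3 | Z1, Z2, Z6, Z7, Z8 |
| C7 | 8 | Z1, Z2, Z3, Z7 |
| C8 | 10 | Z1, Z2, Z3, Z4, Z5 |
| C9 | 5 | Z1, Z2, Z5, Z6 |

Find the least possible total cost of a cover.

13

C6, C8 together cover every product (C6 ∪ C8 = {Z1, Z2, Z3, Z4, Z5, Z6, Z7, Z8}); total cost 3 + 10 = 13.
The greedy pick C6, C4, C7 costs 17; no covering selection beats 13.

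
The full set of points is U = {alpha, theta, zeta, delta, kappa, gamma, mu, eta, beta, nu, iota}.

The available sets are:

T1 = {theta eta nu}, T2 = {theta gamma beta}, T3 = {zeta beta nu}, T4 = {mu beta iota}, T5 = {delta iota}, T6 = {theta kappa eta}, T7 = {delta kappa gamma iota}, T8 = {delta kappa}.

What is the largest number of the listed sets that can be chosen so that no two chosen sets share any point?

3

T3, T5, T6 are pairwise disjoint (T3={zeta,beta,nu}; T5={delta,iota}; T6={theta,kappa,eta}).
Every remaining set overlaps one of these, and no 4 of the listed sets are pairwise disjoint, so 3 is the maximum.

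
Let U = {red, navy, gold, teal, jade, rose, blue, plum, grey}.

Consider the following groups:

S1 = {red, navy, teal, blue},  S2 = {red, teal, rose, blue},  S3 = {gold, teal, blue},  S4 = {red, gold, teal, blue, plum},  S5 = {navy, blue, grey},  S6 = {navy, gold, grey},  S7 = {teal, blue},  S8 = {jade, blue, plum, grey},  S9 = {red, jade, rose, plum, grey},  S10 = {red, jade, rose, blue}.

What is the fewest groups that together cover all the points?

3

S6, S7, and S9 cover everything between them: the union {red, navy, gold, teal, jade, rose, blue, plum, grey} is all of U.
No 2 of the 10 groups cover everything (all 45 combinations miss at least one point), so 3 is optimal.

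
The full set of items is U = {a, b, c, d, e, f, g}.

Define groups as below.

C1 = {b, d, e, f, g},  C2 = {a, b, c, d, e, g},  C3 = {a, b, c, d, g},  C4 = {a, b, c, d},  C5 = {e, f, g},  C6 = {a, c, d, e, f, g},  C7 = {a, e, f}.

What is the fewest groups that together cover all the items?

2

Take {C2, C6}. Their union is {a, b, c, d, e, f, g}, which is all 7 items.
No single group has all 7 items (the largest, C2, has 6), so 2 is optimal.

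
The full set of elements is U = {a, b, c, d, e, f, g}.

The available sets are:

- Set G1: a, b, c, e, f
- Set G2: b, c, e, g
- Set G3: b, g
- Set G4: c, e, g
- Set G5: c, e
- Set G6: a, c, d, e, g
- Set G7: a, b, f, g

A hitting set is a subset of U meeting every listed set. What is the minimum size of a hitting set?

2

H = {c, g} meets every set (each contains at least one member of H), and |H| = 2.
The sets G5, G7 are pairwise disjoint, so any hitting set needs a separate element for each — at least 2. Hence 2 is optimal.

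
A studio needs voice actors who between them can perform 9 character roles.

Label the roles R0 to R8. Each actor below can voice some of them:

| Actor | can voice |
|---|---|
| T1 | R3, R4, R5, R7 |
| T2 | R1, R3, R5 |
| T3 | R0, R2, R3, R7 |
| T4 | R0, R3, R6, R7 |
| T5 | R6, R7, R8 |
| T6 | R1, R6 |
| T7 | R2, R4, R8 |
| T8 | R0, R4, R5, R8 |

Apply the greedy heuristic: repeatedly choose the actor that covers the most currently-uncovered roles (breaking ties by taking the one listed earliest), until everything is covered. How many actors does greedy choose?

Greedy: pick T1 (covers 4 new) → pick T3 (covers 2 new) → pick T5 (covers 2 new) → pick T2 (covers 1 new). Total picks: 4.
(The true minimum cover uses only 3 actors, so greedy is not optimal here.)

4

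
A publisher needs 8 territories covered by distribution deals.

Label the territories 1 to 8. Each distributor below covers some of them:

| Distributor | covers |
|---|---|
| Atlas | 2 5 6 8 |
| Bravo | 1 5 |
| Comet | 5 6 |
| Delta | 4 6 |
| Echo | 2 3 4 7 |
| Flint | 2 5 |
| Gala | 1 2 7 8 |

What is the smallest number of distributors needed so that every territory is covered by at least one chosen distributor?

3

Atlas and Bravo and Echo together: Atlas ∪ Bravo ∪ Echo = {1, 2, 3, 4, 5, 6, 7, 8} — every territory is covered.
Only Echo contains 3, so Echo is forced; the remaining 4 territories need at least 2 more distributors (each remaining distributor adds at most 3) — so at least 3 distributors are needed, and 3 is optimal.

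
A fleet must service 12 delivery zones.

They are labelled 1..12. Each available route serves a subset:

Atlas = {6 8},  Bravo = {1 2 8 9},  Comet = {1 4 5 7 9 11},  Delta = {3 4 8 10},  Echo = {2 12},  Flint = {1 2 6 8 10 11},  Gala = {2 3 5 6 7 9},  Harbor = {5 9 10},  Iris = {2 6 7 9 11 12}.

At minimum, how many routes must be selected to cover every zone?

3

Take {Comet, Delta, Iris}. Their union is {1, 2, 3, 4, 5, 6, 7, 8, 9, 10, 11, 12}, which is all 12 zones.
No 2 of the 9 routes cover everything (all 36 combinations miss at least one zone), so 3 is optimal.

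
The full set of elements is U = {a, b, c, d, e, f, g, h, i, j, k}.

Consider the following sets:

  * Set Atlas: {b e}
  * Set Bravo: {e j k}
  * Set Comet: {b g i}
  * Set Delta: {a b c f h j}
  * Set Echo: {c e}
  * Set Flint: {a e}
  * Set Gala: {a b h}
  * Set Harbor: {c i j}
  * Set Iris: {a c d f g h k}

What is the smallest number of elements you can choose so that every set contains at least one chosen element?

3

The 3 elements {b, c, e} hit every set.
No choice of 2 elements meets every set, so 3 is the minimum.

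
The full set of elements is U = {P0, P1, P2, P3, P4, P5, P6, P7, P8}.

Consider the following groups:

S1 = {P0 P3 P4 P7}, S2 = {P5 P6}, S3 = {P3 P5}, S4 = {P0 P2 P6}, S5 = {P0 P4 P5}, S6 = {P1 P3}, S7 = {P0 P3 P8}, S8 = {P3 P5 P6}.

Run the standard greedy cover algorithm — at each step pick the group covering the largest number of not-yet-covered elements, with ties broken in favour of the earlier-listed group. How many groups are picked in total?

5

Greedy: pick S1 (covers 4 new) → pick S2 (covers 2 new) → pick S4 (covers 1 new) → pick S6 (covers 1 new) → pick S7 (covers 1 new). Total picks: 5.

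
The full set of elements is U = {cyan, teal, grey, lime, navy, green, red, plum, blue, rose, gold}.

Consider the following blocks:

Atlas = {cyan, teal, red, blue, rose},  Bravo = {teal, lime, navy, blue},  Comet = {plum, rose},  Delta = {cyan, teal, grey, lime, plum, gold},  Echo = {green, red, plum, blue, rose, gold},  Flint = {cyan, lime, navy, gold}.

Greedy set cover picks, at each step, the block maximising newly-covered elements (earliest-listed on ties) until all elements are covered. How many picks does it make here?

Greedy: pick Delta (covers 6 new) → pick Echo (covers 4 new) → pick Bravo (covers 1 new). Total picks: 3.

3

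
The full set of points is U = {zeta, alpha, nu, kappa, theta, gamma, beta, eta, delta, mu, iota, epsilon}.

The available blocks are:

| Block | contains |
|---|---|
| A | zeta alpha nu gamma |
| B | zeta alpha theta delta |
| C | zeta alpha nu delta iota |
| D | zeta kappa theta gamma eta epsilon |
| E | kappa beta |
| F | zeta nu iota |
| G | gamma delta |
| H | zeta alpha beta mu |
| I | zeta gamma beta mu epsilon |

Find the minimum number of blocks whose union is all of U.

3

C and D and I together: C ∪ D ∪ I = {zeta, alpha, nu, kappa, theta, gamma, beta, eta, delta, mu, iota, epsilon} — every point is covered.
Only D contains eta, so D is forced; the remaining 6 points need at least 2 more blocks (each remaining block adds at most 4) — so at least 3 blocks are needed, and 3 is optimal.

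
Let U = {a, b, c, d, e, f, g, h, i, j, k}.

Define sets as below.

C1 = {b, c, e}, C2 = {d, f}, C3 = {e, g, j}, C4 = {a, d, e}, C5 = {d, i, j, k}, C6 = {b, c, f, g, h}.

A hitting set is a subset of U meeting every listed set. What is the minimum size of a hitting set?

Take T = {d, e, g}. Each listed set contains at least one of these, so T is a hitting set of size 3.
No choice of 2 items meets every set, so 3 is the minimum.

3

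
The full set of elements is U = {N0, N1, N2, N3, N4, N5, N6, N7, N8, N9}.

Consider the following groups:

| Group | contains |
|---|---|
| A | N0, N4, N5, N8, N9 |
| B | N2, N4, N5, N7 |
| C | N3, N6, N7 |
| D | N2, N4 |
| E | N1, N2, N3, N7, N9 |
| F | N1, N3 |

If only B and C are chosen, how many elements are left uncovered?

Union of B, C = {N2, N3, N4, N5, N6, N7}.
Not covered: N0, N1, N8, N9 — 4 elements.

4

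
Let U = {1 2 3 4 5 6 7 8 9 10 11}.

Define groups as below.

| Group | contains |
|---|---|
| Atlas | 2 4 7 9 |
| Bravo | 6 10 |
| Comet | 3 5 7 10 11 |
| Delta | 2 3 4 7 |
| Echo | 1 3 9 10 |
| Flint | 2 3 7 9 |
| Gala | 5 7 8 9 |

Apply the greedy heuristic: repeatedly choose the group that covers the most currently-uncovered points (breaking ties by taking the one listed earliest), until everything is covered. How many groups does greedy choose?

5

Greedy: pick Comet (covers 5 new) → pick Atlas (covers 3 new) → pick Bravo (covers 1 new) → pick Echo (covers 1 new) → pick Gala (covers 1 new). Total picks: 5.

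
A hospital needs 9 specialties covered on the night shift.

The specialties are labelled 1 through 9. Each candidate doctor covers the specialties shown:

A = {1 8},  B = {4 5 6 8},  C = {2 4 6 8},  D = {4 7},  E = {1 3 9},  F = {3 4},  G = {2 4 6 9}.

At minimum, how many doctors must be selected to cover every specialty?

4

B and C and D and E together: B ∪ C ∪ D ∪ E = {1, 2, 3, 4, 5, 6, 7, 8, 9} — every specialty is covered.
Only D contains 7, so D is forced; the remaining 7 specialties need at least 3 more doctors (each remaining doctor adds at most 3) — so at least 4 doctors are needed, and 4 is optimal.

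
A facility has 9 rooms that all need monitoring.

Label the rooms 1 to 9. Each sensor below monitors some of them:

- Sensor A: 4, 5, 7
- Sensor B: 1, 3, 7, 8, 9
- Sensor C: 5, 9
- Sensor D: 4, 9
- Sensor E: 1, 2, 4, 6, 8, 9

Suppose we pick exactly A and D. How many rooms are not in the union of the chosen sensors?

Union of A, D = {4, 5, 7, 9}.
Not covered: 1, 2, 3, 6, 8 — 5 rooms.

5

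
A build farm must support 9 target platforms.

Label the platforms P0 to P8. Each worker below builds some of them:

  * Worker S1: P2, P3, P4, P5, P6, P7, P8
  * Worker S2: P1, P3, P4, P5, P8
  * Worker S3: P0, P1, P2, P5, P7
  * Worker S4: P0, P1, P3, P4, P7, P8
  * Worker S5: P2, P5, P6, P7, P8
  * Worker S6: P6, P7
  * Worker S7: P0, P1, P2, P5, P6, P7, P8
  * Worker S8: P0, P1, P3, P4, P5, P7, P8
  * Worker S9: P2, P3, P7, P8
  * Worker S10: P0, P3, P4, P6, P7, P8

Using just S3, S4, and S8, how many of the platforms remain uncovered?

1

Union of S3, S4, S8 = {P0, P1, P2, P3, P4, P5, P7, P8}.
Not covered: P6 — 1 platform.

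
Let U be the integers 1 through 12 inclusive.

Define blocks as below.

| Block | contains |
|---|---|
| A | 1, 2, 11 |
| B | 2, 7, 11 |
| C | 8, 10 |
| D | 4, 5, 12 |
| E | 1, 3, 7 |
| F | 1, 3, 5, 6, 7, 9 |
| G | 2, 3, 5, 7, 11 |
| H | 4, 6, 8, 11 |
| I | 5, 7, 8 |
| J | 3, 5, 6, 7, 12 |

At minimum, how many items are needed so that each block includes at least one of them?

T = {5, 7, 8, 11} meets every block (each contains at least one member of T), and |T| = 4.
No choice of 3 items meets every block, so 4 is the minimum.

4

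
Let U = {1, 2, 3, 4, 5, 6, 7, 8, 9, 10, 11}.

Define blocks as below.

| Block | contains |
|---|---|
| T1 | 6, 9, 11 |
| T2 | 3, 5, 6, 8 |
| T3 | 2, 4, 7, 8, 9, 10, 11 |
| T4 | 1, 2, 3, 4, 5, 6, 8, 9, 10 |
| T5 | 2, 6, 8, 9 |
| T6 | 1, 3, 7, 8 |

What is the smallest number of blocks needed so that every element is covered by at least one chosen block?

2

T3 and T4 together: T3 ∪ T4 = {1, 2, 3, 4, 5, 6, 7, 8, 9, 10, 11} — every element is covered.
No single block has all 11 elements (the largest, T4, has 9), so 2 is optimal.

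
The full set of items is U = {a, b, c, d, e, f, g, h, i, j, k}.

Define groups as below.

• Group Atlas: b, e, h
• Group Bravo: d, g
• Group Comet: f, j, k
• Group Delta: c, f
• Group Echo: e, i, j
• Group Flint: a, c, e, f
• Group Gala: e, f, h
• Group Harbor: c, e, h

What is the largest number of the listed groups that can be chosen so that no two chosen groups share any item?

Bravo, Comet, Harbor are pairwise disjoint (Bravo={d,g}; Comet={f,j,k}; Harbor={c,e,h}).
Every remaining group overlaps one of these, and no 4 of the listed groups are pairwise disjoint, so 3 is the maximum.

3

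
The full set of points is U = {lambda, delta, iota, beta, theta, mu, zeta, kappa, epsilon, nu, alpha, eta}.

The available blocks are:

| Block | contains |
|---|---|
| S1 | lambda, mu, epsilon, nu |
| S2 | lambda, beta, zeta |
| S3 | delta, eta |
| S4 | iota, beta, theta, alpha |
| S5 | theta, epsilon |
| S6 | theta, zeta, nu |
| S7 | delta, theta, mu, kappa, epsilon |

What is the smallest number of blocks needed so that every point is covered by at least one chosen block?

S2, S3, S4, S6, and S7 cover everything between them: the union {lambda, delta, iota, beta, theta, mu, zeta, kappa, epsilon, nu, alpha, eta} is all of U.
No 4 of the 7 blocks cover everything (all 35 combinations miss at least one point), so 5 is optimal.

5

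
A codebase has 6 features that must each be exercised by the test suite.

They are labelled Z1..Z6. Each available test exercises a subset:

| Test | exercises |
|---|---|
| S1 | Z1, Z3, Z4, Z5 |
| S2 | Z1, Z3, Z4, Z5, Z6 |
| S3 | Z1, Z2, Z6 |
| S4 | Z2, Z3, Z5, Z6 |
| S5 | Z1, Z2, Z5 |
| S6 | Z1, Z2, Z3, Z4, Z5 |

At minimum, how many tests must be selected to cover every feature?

2

S2 and S5 together: S2 ∪ S5 = {Z1, Z2, Z3, Z4, Z5, Z6} — every feature is covered.
No single test has all 6 features (the largest, S2, has 5), so 2 is optimal.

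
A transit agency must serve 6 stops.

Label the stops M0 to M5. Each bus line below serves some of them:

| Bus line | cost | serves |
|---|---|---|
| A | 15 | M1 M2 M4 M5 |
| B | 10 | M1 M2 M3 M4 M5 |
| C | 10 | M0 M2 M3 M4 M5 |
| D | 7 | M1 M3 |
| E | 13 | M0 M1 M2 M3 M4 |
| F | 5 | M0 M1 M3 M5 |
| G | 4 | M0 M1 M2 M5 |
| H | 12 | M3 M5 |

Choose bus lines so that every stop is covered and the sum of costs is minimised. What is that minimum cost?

14

B, G together cover every stop (B ∪ G = {M0, M1, M2, M3, M4, M5}); total cost 10 + 4 = 14.
No covering selection has total cost below 14.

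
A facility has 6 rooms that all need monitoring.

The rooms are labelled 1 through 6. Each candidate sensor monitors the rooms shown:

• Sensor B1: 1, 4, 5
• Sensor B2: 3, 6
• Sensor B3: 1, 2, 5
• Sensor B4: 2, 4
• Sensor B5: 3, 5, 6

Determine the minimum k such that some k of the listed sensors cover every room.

Take {B1, B2, B4}. Their union is {1, 2, 3, 4, 5, 6}, which is all 6 rooms.
No 2 of the 5 sensors cover everything (all 10 combinations miss at least one room), so 3 is optimal.

3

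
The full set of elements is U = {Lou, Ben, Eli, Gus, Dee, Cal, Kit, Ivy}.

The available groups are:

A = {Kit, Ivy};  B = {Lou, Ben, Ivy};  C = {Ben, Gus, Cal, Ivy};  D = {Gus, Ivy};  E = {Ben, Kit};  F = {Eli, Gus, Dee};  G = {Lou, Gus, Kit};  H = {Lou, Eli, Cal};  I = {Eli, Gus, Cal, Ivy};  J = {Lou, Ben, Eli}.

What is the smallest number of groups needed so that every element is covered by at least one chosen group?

Take {C, F, G}. Their union is {Lou, Ben, Eli, Gus, Dee, Cal, Kit, Ivy}, which is all 8 elements.
Only F contains Dee, so F is forced; the remaining 5 elements need at least 2 more groups (each remaining group adds at most 3) — so at least 3 groups are needed, and 3 is optimal.

3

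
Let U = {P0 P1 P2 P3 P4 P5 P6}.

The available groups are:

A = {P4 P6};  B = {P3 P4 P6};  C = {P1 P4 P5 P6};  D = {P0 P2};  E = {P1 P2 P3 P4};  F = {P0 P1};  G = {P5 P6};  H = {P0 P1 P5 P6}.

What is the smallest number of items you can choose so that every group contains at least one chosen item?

3

The 3 items {P0, P1, P6} hit every group.
No choice of 2 items meets every group, so 3 is the minimum.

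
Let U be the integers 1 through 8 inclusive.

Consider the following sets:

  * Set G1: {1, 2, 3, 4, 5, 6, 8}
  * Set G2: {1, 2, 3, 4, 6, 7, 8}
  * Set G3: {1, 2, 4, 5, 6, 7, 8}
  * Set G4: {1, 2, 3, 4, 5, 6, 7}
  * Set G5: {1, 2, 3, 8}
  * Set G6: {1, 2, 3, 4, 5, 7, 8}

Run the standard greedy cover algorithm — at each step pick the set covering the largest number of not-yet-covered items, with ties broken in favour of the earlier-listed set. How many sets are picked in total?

Greedy: pick G1 (covers 7 new) → pick G2 (covers 1 new). Total picks: 2.

2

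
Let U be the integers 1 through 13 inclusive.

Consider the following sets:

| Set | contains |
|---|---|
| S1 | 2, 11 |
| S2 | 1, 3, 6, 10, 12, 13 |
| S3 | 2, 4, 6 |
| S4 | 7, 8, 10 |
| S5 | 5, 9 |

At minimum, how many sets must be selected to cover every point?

Take {S1, S2, S3, S4, S5}. Their union is {1, 2, 3, 4, 5, 6, 7, 8, 9, 10, 11, 12, 13}, which is all 13 points.
Only S2 contains 1, so S2 is forced; the remaining 7 points need at least 4 more sets (each remaining set adds at most 2) — so at least 5 sets are needed, and 5 is optimal.

5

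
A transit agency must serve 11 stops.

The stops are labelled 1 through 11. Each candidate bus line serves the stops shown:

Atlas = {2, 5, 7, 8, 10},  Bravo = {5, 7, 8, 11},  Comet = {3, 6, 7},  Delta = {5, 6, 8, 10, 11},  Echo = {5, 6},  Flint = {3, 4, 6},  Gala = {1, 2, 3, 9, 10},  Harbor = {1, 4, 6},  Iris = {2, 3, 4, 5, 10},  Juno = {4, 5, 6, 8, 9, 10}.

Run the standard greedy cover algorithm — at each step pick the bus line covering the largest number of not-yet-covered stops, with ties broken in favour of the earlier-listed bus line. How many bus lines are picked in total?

3

Greedy: pick Juno (covers 6 new) → pick Gala (covers 3 new) → pick Bravo (covers 2 new). Total picks: 3.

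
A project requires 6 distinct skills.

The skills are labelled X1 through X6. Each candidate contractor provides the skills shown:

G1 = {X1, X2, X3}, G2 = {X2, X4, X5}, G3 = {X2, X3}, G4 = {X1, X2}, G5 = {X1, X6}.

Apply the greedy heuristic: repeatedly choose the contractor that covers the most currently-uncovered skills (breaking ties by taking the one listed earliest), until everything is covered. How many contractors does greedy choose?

Greedy: pick G1 (covers 3 new) → pick G2 (covers 2 new) → pick G5 (covers 1 new). Total picks: 3.

3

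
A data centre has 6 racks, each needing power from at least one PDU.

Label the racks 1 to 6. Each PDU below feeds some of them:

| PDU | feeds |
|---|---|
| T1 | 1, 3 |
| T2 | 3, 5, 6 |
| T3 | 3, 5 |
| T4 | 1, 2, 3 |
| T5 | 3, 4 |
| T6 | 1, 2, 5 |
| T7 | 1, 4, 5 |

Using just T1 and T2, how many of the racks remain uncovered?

Union of T1, T2 = {1, 3, 5, 6}.
Not covered: 2, 4 — 2 racks.

2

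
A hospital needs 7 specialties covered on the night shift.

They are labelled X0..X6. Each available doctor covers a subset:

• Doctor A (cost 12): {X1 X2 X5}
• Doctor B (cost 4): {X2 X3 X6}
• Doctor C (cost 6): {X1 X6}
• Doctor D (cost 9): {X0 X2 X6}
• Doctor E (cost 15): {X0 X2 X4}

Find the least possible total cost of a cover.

31

A, B, E together cover every specialty (A ∪ B ∪ E = {X0, X1, X2, X3, X4, X5, X6}); total cost 12 + 4 + 15 = 31.
No covering selection has total cost below 31.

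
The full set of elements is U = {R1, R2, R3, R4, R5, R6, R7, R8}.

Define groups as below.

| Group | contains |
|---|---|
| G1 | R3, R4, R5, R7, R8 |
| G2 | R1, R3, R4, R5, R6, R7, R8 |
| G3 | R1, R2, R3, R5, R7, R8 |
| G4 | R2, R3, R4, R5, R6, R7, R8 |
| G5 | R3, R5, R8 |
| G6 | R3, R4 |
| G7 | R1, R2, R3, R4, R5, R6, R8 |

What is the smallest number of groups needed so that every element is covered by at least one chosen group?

2

G3 and G4 together: G3 ∪ G4 = {R1, R2, R3, R4, R5, R6, R7, R8} — every element is covered.
No single group has all 8 elements (the largest, G2, has 7), so 2 is optimal.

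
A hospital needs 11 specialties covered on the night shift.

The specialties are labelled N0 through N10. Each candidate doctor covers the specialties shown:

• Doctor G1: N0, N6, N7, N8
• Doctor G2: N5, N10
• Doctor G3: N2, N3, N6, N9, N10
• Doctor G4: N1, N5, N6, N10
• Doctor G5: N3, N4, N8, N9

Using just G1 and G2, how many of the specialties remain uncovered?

Union of G1, G2 = {N0, N5, N6, N7, N8, N10}.
Not covered: N1, N2, N3, N4, N9 — 5 specialties.

5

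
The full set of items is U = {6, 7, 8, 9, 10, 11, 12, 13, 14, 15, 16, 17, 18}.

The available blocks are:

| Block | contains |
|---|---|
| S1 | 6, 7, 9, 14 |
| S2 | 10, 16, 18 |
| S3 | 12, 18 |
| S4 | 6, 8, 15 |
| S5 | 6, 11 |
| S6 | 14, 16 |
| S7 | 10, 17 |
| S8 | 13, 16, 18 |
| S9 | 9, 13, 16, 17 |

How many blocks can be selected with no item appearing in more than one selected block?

4

S3, S4, S6, S7 are pairwise disjoint (S3={12,18}; S4={6,8,15}; S6={14,16}; S7={10,17}).
Every remaining block overlaps one of these, and no 5 of the listed blocks are pairwise disjoint, so 4 is the maximum.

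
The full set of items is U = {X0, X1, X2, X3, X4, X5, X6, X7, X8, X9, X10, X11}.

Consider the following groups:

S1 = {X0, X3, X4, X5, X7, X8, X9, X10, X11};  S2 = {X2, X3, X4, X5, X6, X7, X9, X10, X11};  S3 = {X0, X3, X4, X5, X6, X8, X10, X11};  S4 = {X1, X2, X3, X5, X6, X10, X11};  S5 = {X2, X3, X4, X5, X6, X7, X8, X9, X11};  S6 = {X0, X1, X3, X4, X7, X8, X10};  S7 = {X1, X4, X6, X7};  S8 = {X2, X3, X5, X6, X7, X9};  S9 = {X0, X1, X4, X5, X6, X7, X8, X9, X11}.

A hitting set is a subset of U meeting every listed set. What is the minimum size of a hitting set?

H = {X6, X10} meets every group (each contains at least one member of H), and |H| = 2.
No single item lies in every group, so at least 2 are needed and 2 is optimal.

2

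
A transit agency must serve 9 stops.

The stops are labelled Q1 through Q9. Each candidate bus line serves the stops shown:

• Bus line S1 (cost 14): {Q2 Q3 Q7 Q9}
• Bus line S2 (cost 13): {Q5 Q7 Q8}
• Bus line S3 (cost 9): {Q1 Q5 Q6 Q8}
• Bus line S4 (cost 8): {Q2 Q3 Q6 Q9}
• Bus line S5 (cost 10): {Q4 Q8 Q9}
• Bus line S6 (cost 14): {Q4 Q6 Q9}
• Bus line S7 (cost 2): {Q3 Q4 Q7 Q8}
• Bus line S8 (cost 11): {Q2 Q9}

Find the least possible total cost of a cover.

S3, S4, S7 together cover every stop (S3 ∪ S4 ∪ S7 = {Q1, Q2, Q3, Q4, Q5, Q6, Q7, Q8, Q9}); total cost 9 + 8 + 2 = 19.
No covering selection has total cost below 19.

19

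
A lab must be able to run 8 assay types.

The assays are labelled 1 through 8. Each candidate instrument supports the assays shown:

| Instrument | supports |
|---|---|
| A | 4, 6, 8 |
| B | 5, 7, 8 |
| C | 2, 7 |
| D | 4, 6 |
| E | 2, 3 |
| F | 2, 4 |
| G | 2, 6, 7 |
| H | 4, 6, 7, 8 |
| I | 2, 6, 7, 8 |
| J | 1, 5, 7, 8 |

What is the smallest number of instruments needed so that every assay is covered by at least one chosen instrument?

Take {A, E, J}. Their union is {1, 2, 3, 4, 5, 6, 7, 8}, which is all 8 assays.
Only J contains 1, so J is forced; the remaining 4 assays need at least 2 more instruments (each remaining instrument adds at most 2) — so at least 3 instruments are needed, and 3 is optimal.

3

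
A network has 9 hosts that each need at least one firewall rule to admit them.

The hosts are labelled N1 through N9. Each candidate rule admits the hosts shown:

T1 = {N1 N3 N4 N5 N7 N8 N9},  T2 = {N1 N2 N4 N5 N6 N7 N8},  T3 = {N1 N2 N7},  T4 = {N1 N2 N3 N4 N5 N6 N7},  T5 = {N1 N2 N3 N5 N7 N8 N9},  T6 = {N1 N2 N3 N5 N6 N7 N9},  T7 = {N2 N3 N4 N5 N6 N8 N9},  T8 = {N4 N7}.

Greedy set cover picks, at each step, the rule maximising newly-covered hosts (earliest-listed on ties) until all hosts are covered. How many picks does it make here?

2

Greedy: pick T1 (covers 7 new) → pick T2 (covers 2 new). Total picks: 2.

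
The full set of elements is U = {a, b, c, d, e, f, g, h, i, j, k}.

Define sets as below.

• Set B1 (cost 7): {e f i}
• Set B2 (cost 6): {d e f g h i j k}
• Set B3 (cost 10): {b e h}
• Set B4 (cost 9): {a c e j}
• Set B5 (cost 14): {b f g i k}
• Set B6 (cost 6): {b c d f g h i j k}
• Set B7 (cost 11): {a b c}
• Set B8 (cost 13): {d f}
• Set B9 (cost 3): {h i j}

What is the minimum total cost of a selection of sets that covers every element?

15

B4, B6 together cover every element (B4 ∪ B6 = {a, b, c, d, e, f, g, h, i, j, k}); total cost 9 + 6 = 15.
No covering selection has total cost below 15.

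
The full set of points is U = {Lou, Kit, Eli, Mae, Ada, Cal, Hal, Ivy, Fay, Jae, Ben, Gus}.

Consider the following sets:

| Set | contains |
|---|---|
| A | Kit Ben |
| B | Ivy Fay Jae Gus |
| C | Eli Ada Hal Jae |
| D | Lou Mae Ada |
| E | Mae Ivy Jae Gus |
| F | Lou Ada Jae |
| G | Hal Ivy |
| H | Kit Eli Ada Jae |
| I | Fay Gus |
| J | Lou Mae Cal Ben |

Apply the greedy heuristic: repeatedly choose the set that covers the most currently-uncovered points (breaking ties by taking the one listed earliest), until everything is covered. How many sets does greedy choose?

Greedy: pick B (covers 4 new) → pick J (covers 4 new) → pick C (covers 3 new) → pick A (covers 1 new). Total picks: 4.

4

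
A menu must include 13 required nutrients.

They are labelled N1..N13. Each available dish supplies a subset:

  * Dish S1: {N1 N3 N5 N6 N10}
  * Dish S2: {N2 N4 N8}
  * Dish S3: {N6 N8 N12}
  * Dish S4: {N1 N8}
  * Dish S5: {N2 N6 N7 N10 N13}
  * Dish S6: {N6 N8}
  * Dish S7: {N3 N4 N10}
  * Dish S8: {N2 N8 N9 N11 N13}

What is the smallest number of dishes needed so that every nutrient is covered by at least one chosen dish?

S1 and S3 and S5 and S7 and S8 together: S1 ∪ S3 ∪ S5 ∪ S7 ∪ S8 = {N1, N2, N3, N4, N5, N6, N7, N8, N9, N10, N11, N12, N13} — every nutrient is covered.
No 4 of the 8 dishes cover everything (all 70 combinations miss at least one nutrient), so 5 is optimal.

5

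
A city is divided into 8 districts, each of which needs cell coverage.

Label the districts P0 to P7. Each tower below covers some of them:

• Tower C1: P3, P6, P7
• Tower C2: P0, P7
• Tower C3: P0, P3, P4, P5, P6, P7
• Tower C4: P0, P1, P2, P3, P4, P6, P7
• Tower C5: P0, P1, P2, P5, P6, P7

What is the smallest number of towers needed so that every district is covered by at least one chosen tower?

Take {C4, C5}. Their union is {P0, P1, P2, P3, P4, P5, P6, P7}, which is all 8 districts.
No single tower has all 8 districts (the largest, C4, has 7), so 2 is optimal.

2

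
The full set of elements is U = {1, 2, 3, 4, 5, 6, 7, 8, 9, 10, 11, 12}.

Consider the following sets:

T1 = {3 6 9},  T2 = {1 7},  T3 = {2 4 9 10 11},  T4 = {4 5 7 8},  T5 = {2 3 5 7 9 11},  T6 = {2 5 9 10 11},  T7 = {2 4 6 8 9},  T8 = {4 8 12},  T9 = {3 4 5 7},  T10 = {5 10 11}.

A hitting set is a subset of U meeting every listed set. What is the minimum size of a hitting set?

4

H = {1, 3, 8, 11} meets every set (each contains at least one member of H), and |H| = 4.
The sets T1, T2, T8, T10 are pairwise disjoint, so any hitting set needs a separate element for each — at least 4. Hence 4 is optimal.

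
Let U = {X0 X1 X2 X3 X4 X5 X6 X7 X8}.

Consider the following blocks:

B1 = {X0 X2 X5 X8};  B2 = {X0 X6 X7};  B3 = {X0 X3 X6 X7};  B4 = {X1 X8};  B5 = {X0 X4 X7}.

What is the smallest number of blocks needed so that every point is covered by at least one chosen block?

Take {B1, B3, B4, B5}. Their union is {X0, X1, X2, X3, X4, X5, X6, X7, X8}, which is all 9 points.
No 3 of the 5 blocks cover everything (all 10 combinations miss at least one point), so 4 is optimal.

4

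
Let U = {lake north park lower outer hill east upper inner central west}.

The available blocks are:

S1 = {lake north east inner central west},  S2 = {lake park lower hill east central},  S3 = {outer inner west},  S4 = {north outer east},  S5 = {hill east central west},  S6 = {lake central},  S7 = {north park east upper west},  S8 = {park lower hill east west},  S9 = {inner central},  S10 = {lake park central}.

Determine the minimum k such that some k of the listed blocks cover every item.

3

S2, S3, and S7 cover everything between them: the union {lake, north, park, lower, outer, hill, east, upper, inner, central, west} is all of U.
Only S7 contains upper, so S7 is forced; the remaining 6 items need at least 2 more blocks (each remaining block adds at most 4) — so at least 3 blocks are needed, and 3 is optimal.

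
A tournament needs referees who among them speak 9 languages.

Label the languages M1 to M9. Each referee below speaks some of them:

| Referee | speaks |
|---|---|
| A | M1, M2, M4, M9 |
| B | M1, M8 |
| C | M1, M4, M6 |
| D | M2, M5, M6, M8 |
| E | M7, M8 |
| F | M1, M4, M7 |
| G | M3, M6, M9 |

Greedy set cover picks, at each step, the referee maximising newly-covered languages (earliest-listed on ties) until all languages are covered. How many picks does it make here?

4

Greedy: pick A (covers 4 new) → pick D (covers 3 new) → pick E (covers 1 new) → pick G (covers 1 new). Total picks: 4.
(The true minimum cover uses only 3 referees, so greedy is not optimal here.)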